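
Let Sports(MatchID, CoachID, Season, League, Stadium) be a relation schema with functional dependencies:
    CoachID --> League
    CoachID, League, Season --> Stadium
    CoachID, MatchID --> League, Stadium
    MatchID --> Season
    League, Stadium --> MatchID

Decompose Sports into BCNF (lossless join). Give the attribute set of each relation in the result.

Candidate keys of the original relation: {CoachID, MatchID}, {CoachID, Season}, {CoachID, Stadium}.
In {CoachID, League, MatchID, Season, Stadium}, {CoachID} is not a superkey ({CoachID}⁺ restricted to this set is {CoachID, League}), so split on CoachID --> League into {CoachID, League} and {CoachID, MatchID, Season, Stadium}.
{CoachID, League}: every determinant is a superkey — BCNF.
In {CoachID, MatchID, Season, Stadium}, {MatchID} is not a superkey ({MatchID}⁺ restricted to this set is {MatchID, Season}), so split on MatchID --> Season into {MatchID, Season} and {CoachID, MatchID, Stadium}.
{MatchID, Season}: every determinant is a superkey — BCNF.
{CoachID, MatchID, Stadium}: every determinant is a superkey — BCNF.

{CoachID, League}; {CoachID, MatchID, Stadium}; {MatchID, Season}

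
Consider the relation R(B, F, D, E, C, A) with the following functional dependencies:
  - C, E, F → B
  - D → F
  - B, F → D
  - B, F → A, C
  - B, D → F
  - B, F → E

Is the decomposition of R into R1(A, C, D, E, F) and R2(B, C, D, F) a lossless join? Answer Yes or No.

The shared attributes are {C, D, F} and {C, D, F}⁺ = {C, D, F}.
R1 ⊄ {C, D, F} and R2 ⊄ {C, D, F}, so the split is lossy.

No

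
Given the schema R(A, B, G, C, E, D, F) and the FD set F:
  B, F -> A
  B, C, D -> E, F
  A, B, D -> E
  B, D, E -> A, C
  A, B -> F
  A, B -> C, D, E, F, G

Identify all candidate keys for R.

Attributes never on any right-hand side: {B} — every candidate key must contain it.
{A, B} is a candidate key since {A, B}⁺ = {A, B, C, D, E, F, G} covers every attribute.
{B, F} is a candidate key since {B, F}⁺ = {A, B, C, D, E, F, G} covers every attribute.
{B, C, D} is a candidate key since {B, C, D}⁺ = {A, B, C, D, E, F, G} covers every attribute.
{B, D, E} is a candidate key since {B, D, E}⁺ = {A, B, C, D, E, F, G} covers every attribute.
These are minimal and exhaustive — every other superkey contains one of them.

{A, B}, {B, C, D}, {B, D, E}, {B, F}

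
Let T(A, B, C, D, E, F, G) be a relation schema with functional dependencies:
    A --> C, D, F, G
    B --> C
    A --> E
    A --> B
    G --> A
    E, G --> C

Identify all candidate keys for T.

{A}, {G}

{A}⁺ = {A, B, C, D, E, F, G} — all of the relation — so {A} is a candidate key.
{G}⁺ = {A, B, C, D, E, F, G} — all of the relation — so {G} is a candidate key.
These are minimal and exhaustive — every other superkey contains one of them.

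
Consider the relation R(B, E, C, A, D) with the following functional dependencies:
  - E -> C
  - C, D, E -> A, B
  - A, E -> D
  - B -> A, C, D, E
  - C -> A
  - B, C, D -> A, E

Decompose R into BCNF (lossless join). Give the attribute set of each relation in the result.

{A, C}; {B, C, D, E}

Candidate keys of the original relation: {B}, {E}.
In {A, B, C, D, E}, {C} is not a superkey ({C}⁺ restricted to this set is {A, C}), so split on C -> A into {A, C} and {B, C, D, E}.
{A, C}: every determinant is a superkey — BCNF.
{B, C, D, E}: every determinant is a superkey — BCNF.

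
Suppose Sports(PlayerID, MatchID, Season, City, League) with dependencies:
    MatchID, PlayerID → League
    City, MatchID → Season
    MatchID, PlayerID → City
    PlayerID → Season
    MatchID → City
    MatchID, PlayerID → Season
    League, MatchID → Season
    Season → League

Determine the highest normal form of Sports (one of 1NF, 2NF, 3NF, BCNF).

Candidate key: {MatchID, PlayerID}. Prime attributes: {MatchID, PlayerID}.
For City, MatchID → Season we have {City, MatchID}⁺ = {City, League, MatchID, Season}; {City, MatchID} is not a superkey, so BCNF fails.
City, MatchID → Season determines the non-prime attribute {Season} from a non-superkey — 3NF is violated.
The proper key subset {MatchID} of {MatchID, PlayerID} determines non-prime {City, League, Season}, so the relation is not even in 2NF.

1NF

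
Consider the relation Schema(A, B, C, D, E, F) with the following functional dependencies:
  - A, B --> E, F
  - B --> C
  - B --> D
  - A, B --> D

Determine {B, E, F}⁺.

Start with {B, E, F}.
B --> C applies; add {C} → now {B, C, E, F}.
B --> D applies; add {D} → now {B, C, D, E, F}.
No further FD applies.

{B, C, D, E, F}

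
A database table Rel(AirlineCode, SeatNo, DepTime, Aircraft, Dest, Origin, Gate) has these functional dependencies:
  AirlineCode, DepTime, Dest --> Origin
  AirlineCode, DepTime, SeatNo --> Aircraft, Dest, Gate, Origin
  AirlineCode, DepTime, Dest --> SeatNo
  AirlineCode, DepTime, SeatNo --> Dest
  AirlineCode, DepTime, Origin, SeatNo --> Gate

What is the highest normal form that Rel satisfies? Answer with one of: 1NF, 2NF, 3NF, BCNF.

BCNF

Candidate keys: {AirlineCode, DepTime, Dest}, {AirlineCode, DepTime, SeatNo}. Prime attributes: {AirlineCode, DepTime, Dest, SeatNo}.
Every FD has a superkey on the left, so the relation is in BCNF.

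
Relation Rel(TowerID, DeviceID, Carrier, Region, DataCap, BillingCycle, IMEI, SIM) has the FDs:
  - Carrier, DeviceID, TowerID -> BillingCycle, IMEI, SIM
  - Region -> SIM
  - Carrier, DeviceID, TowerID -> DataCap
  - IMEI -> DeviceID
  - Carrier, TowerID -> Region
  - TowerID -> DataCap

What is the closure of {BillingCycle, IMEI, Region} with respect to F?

Start with {BillingCycle, IMEI, Region}.
Region -> SIM applies; add {SIM} → now {BillingCycle, IMEI, Region, SIM}.
IMEI -> DeviceID applies; add {DeviceID} → now {BillingCycle, DeviceID, IMEI, Region, SIM}.
No further FD applies.

{BillingCycle, DeviceID, IMEI, Region, SIM}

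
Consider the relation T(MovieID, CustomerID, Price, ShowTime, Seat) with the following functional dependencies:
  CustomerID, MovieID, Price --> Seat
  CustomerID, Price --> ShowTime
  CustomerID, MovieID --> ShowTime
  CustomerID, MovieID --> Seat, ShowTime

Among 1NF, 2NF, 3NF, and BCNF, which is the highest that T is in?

1NF

Candidate key: {CustomerID, MovieID, Price}. Prime attributes: {CustomerID, MovieID, Price}.
CustomerID, Price --> ShowTime breaks BCNF: {CustomerID, Price}⁺ = {CustomerID, Price, ShowTime}, so {CustomerID, Price} is not a superkey.
Because {ShowTime} is non-prime and the left side of CustomerID, Price --> ShowTime is not a superkey, the relation is not in 3NF.
Since {CustomerID, MovieID} ⊂ {CustomerID, MovieID, Price} and {CustomerID, MovieID}⁺ ⊇ {Seat, ShowTime} with {Seat, ShowTime} non-prime, there is a partial dependency; 2NF fails.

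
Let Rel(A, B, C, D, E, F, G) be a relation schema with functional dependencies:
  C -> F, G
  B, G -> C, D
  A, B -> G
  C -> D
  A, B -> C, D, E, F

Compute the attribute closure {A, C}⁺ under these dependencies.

Start with {A, C}.
C -> F, G applies; add {F, G} → now {A, C, F, G}.
C -> D applies; add {D} → now {A, C, D, F, G}.
No further FD applies.

{A, C, D, F, G}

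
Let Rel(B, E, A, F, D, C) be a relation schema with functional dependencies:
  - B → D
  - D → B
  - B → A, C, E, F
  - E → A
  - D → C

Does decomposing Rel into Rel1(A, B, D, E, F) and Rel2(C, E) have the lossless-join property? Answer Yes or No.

No

Common attributes: {E}; their closure is {A, E}.
Rel1 ⊄ {A, E} and Rel2 ⊄ {A, E}, so the split is lossy.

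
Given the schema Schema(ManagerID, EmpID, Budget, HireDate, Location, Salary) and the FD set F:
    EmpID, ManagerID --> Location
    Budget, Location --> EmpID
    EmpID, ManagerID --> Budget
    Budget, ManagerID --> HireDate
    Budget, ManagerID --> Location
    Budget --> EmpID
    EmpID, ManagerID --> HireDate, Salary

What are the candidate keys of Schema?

Attributes never on any right-hand side: {ManagerID} — every candidate key must contain it.
Closure of {Budget, ManagerID} is {Budget, EmpID, HireDate, Location, ManagerID, Salary}, the whole schema; {Budget, ManagerID} is a candidate key.
Closure of {EmpID, ManagerID} is {Budget, EmpID, HireDate, Location, ManagerID, Salary}, the whole schema; {EmpID, ManagerID} is a candidate key.
Any other superkey properly contains one of these, so there are no further candidate keys.

{Budget, ManagerID}, {EmpID, ManagerID}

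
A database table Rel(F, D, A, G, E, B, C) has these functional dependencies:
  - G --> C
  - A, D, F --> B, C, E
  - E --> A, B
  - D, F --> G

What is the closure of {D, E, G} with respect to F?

Start with {D, E, G}.
G --> C applies; add {C} → now {C, D, E, G}.
E --> A, B applies; add {A, B} → now {A, B, C, D, E, G}.
No further FD applies.

{A, B, C, D, E, G}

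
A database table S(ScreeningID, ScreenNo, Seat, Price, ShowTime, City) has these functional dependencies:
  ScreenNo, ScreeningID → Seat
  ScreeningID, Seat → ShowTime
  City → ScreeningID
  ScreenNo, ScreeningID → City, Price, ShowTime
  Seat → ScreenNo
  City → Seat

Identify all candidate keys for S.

{City}⁺ = {City, Price, ScreenNo, ScreeningID, Seat, ShowTime}, which is every attribute, so {City} is a candidate key.
{ScreenNo, ScreeningID}⁺ = {City, Price, ScreenNo, ScreeningID, Seat, ShowTime}, which is every attribute, so {ScreenNo, ScreeningID} is a candidate key.
{ScreeningID, Seat}⁺ = {City, Price, ScreenNo, ScreeningID, Seat, ShowTime}, which is every attribute, so {ScreeningID, Seat} is a candidate key.
These are minimal and exhaustive — every other superkey contains one of them.

{City}, {ScreenNo, ScreeningID}, {ScreeningID, Seat}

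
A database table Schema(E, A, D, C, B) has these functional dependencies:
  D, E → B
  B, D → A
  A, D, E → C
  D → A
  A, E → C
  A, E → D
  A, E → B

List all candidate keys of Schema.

Attributes never on any right-hand side: {E} — every candidate key must contain it.
{A, E}⁺ = {A, B, C, D, E} — all of the relation — so {A, E} is a candidate key.
{D, E}⁺ = {A, B, C, D, E} — all of the relation — so {D, E} is a candidate key.
No proper subset of any of these is a key, and no other minimal superkey exists.

{A, E}, {D, E}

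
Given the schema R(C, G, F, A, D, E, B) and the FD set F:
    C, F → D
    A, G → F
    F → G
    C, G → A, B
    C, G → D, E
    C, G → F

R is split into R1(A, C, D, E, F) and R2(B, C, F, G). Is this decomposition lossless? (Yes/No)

Yes

Common attributes: {C, F}; their closure is {A, B, C, D, E, F, G}.
Since R1 ⊆ {A, B, C, D, E, F, G}, the intersection is a superkey of R1; the decomposition is lossless.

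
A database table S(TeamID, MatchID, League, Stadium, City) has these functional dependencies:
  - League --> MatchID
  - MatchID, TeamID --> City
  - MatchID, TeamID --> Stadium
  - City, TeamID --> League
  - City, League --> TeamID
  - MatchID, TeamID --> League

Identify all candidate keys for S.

{City, League}, {City, TeamID}, {League, TeamID}, {MatchID, TeamID}

{City, League} is a candidate key since {City, League}⁺ = {City, League, MatchID, Stadium, TeamID} covers every attribute.
{City, TeamID} is a candidate key since {City, TeamID}⁺ = {City, League, MatchID, Stadium, TeamID} covers every attribute.
{League, TeamID} is a candidate key since {League, TeamID}⁺ = {City, League, MatchID, Stadium, TeamID} covers every attribute.
{MatchID, TeamID} is a candidate key since {MatchID, TeamID}⁺ = {City, League, MatchID, Stadium, TeamID} covers every attribute.
Any other superkey properly contains one of these, so there are no further candidate keys.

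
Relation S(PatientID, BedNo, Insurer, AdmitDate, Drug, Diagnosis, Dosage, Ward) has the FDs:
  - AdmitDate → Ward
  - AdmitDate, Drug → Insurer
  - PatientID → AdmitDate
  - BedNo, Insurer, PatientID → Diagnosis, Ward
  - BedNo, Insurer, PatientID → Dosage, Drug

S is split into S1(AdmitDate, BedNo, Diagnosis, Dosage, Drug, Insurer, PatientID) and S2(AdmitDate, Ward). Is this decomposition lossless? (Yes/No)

The shared attributes are {AdmitDate} and {AdmitDate}⁺ = {AdmitDate, Ward}.
Since S2 ⊆ {AdmitDate, Ward}, the intersection is a superkey of S2; the decomposition is lossless.

Yes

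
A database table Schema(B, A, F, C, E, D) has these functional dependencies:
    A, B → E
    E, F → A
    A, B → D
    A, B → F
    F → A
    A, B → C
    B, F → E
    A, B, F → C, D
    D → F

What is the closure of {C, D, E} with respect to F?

{A, C, D, E, F}

Start with {C, D, E}.
D → F applies; add {F} → now {C, D, E, F}.
E, F → A applies; add {A} → now {A, C, D, E, F}.
No further FD applies.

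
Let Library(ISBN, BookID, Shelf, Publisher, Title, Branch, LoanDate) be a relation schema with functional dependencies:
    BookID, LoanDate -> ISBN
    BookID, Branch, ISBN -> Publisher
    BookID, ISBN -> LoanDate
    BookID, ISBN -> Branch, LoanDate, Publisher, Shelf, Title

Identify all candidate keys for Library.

Attributes never on any right-hand side: {BookID} — every candidate key must contain it.
{BookID, ISBN} is a candidate key since {BookID, ISBN}⁺ = {BookID, Branch, ISBN, LoanDate, Publisher, Shelf, Title} covers every attribute.
{BookID, LoanDate} is a candidate key since {BookID, LoanDate}⁺ = {BookID, Branch, ISBN, LoanDate, Publisher, Shelf, Title} covers every attribute.
Any other superkey properly contains one of these, so there are no further candidate keys.

{BookID, ISBN}, {BookID, LoanDate}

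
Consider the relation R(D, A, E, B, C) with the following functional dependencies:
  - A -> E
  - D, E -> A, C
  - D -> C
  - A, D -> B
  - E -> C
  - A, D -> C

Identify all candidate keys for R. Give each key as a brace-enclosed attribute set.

No FD produces {D}, so it must be in every candidate key.
{A, D} is a candidate key since {A, D}⁺ = {A, B, C, D, E} covers every attribute.
{D, E} is a candidate key since {D, E}⁺ = {A, B, C, D, E} covers every attribute.
No proper subset of any of these is a key, and no other minimal superkey exists.

{A, D}, {D, E}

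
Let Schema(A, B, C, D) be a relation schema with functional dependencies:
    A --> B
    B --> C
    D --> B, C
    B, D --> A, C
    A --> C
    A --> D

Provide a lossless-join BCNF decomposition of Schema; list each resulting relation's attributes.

{A, B, D}; {B, C}

Candidate keys of the original relation: {A}, {D}.
Within {A, B, C, D}: {B}⁺ ∩ {A, B, C, D} = {B, C}, not the whole set, so B --> C violates BCNF; decompose into {B, C} and {A, B, D}.
{B, C} is in BCNF.
{A, B, D} is in BCNF.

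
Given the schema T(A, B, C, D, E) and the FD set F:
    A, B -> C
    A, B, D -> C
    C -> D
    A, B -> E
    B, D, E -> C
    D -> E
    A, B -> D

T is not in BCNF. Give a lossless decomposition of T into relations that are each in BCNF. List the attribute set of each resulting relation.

Candidate key of the original relation: {A, B}.
Within {A, B, C, D, E}: {C}⁺ ∩ {A, B, C, D, E} = {C, D, E}, not the whole set, so C -> D, E violates BCNF; decompose into {C, D, E} and {A, B, C}.
Within {C, D, E}: {D}⁺ ∩ {C, D, E} = {D, E}, not the whole set, so D -> E violates BCNF; decompose into {D, E} and {C, D}.
{D, E}: every determinant is a superkey — BCNF.
{C, D}: every determinant is a superkey — BCNF.
{A, B, C}: every determinant is a superkey — BCNF.

{A, B, C}; {C, D}; {D, E}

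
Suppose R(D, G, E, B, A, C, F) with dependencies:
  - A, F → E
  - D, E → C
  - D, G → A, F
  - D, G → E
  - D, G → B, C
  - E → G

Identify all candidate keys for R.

{D} never appears on the right of any FD, so every key must include it.
{D, E} is a candidate key since {D, E}⁺ = {A, B, C, D, E, F, G} covers every attribute.
{D, G} is a candidate key since {D, G}⁺ = {A, B, C, D, E, F, G} covers every attribute.
{A, D, F} is a candidate key since {A, D, F}⁺ = {A, B, C, D, E, F, G} covers every attribute.
These are minimal and exhaustive — every other superkey contains one of them.

{A, D, F}, {D, E}, {D, G}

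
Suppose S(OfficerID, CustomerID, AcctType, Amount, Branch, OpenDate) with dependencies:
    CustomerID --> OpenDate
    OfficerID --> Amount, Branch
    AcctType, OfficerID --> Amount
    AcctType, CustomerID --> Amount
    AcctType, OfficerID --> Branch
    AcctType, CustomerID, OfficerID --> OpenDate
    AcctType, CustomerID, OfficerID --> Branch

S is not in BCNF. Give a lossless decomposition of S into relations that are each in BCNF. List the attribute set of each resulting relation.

{AcctType, CustomerID, OfficerID}; {Amount, Branch, OfficerID}; {CustomerID, OpenDate}

Candidate key of the original relation: {AcctType, CustomerID, OfficerID}.
{AcctType, Amount, Branch, CustomerID, OfficerID, OpenDate}: {CustomerID} determines {CustomerID, OpenDate} here but is not a superkey — split on CustomerID --> OpenDate, giving {CustomerID, OpenDate} and {AcctType, Amount, Branch, CustomerID, OfficerID}.
{CustomerID, OpenDate}: every determinant is a superkey — BCNF.
{AcctType, Amount, Branch, CustomerID, OfficerID}: {OfficerID} determines {Amount, Branch, OfficerID} here but is not a superkey — split on OfficerID --> Amount, Branch, giving {Amount, Branch, OfficerID} and {AcctType, CustomerID, OfficerID}.
{Amount, Branch, OfficerID}: every determinant is a superkey — BCNF.
{AcctType, CustomerID, OfficerID}: every determinant is a superkey — BCNF.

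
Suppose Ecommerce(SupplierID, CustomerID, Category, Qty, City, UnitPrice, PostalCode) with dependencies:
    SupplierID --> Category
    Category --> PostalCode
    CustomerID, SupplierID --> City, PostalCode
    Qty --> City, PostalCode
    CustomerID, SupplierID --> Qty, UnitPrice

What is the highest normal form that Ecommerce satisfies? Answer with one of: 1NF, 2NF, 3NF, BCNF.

1NF

Candidate key: {CustomerID, SupplierID}. Prime attributes: {CustomerID, SupplierID}.
SupplierID --> Category: {SupplierID}⁺ = {Category, PostalCode, SupplierID}, which is not all of the attributes, so the left side is not a superkey — BCNF is violated.
SupplierID --> Category has non-prime {Category} on the right and a non-superkey on the left, so 3NF fails.
Since {SupplierID} ⊂ {CustomerID, SupplierID} and {SupplierID}⁺ ⊇ {Category, PostalCode} with {Category, PostalCode} non-prime, there is a partial dependency; 2NF fails.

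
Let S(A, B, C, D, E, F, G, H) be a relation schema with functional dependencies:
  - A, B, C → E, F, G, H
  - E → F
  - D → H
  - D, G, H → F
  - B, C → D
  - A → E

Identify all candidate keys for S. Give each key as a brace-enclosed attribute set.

{A, B, C} never appear on the right of any FD, so every key must include all of them.
{A, B, C}⁺ = {A, B, C, D, E, F, G, H}, which is every attribute, so {A, B, C} is a candidate key.
Every other attribute set either contains this one or has a smaller closure.

{A, B, C}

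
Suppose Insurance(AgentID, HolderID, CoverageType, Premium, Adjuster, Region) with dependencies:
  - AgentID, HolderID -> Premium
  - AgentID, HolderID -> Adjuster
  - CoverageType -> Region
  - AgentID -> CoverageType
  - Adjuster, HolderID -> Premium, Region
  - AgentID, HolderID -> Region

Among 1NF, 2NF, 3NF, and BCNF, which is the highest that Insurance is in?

1NF

Candidate key: {AgentID, HolderID}. Prime attributes: {AgentID, HolderID}.
For CoverageType -> Region we have {CoverageType}⁺ = {CoverageType, Region}; {CoverageType} is not a superkey, so BCNF fails.
Because {Region} is non-prime and the left side of CoverageType -> Region is not a superkey, the relation is not in 3NF.
Since {AgentID} ⊂ {AgentID, HolderID} and {AgentID}⁺ ⊇ {CoverageType, Region} with {CoverageType, Region} non-prime, there is a partial dependency; 2NF fails.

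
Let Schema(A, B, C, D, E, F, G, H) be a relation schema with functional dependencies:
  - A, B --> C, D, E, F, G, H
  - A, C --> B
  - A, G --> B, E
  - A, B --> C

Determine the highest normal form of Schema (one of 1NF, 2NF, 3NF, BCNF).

Candidate keys: {A, B}, {A, C}, {A, G}. Prime attributes: {A, B, C, G}.
Each dependency's left side is a superkey — BCNF holds.

BCNF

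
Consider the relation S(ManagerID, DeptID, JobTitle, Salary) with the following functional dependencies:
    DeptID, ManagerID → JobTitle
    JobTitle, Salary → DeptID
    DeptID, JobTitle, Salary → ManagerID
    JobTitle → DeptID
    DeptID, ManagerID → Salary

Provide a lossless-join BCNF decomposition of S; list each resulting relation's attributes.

Candidate keys of the original relation: {DeptID, ManagerID}, {JobTitle, ManagerID}, {JobTitle, Salary}.
In {DeptID, JobTitle, ManagerID, Salary}, {JobTitle} is not a superkey ({JobTitle}⁺ restricted to this set is {DeptID, JobTitle}), so split on JobTitle → DeptID into {DeptID, JobTitle} and {JobTitle, ManagerID, Salary}.
{DeptID, JobTitle} has no BCNF violation.
{JobTitle, ManagerID, Salary} has no BCNF violation.

{DeptID, JobTitle}; {JobTitle, ManagerID, Salary}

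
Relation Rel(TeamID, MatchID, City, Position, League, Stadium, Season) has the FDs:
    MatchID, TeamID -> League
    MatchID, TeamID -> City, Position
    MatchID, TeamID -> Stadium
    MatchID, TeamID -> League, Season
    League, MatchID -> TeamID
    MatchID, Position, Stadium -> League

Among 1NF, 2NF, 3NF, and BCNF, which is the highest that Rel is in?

BCNF

Candidate keys: {League, MatchID}, {MatchID, Position, Stadium}, {MatchID, TeamID}. Prime attributes: {League, MatchID, Position, Stadium, TeamID}.
Every FD has a superkey on the left, so the relation is in BCNF.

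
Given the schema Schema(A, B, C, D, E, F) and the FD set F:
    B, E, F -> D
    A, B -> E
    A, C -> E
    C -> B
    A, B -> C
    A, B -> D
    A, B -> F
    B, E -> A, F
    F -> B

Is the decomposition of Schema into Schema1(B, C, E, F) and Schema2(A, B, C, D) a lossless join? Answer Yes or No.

Schema1 ∩ Schema2 = {B, C}; its closure under F is {B, C}.
Neither Schema1 nor Schema2 is contained in that closure, so the decomposition is lossy.

No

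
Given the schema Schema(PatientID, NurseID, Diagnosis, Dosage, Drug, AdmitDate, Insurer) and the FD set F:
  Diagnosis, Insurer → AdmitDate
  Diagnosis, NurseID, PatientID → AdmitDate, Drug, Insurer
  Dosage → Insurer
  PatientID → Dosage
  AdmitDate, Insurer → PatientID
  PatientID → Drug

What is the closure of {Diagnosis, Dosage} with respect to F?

Start with {Diagnosis, Dosage}.
Dosage → Insurer applies; add {Insurer} → now {Diagnosis, Dosage, Insurer}.
Diagnosis, Insurer → AdmitDate applies; add {AdmitDate} → now {AdmitDate, Diagnosis, Dosage, Insurer}.
AdmitDate, Insurer → PatientID applies; add {PatientID} → now {AdmitDate, Diagnosis, Dosage, Insurer, PatientID}.
PatientID → Drug applies; add {Drug} → now {AdmitDate, Diagnosis, Dosage, Drug, Insurer, PatientID}.
No further FD applies.

{AdmitDate, Diagnosis, Dosage, Drug, Insurer, PatientID}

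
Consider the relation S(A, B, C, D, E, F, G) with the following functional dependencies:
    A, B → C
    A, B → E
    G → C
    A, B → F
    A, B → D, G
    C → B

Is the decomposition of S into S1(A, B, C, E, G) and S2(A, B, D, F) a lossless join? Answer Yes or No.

The shared attributes are {A, B} and {A, B}⁺ = {A, B, C, D, E, F, G}.
S1 is contained in that closure, so S1 ∩ S2 → S1 holds and the join is lossless.

Yes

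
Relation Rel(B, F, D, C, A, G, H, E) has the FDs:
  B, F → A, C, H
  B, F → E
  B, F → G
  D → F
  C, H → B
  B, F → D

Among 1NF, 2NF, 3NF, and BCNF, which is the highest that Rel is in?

3NF

Candidate keys: {B, D}, {B, F}, {C, D, H}, {C, F, H}. Prime attributes: {B, C, D, F, H}.
For D → F we have {D}⁺ = {D, F}; {D} is not a superkey, so BCNF fails.
Since {F} ⊆ prime attributes and every other non-superkey FD also has a prime right side, the schema is in 3NF.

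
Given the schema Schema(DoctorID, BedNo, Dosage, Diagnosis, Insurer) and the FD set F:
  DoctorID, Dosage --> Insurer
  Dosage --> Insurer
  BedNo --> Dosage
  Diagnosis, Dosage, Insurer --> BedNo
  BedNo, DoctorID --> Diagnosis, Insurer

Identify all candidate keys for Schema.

{DoctorID} never appears on the right of any FD, so every key must include it.
Closure of {BedNo, DoctorID} is {BedNo, Diagnosis, DoctorID, Dosage, Insurer}, the whole schema; {BedNo, DoctorID} is a candidate key.
Closure of {Diagnosis, DoctorID, Dosage} is {BedNo, Diagnosis, DoctorID, Dosage, Insurer}, the whole schema; {Diagnosis, DoctorID, Dosage} is a candidate key.
No proper subset of any of these is a key, and no other minimal superkey exists.

{BedNo, DoctorID}, {Diagnosis, DoctorID, Dosage}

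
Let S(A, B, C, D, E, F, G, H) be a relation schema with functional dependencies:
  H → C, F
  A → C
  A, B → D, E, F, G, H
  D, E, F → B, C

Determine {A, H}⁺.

Start with {A, H}.
H → C, F applies; add {C, F} → now {A, C, F, H}.
No further FD applies.

{A, C, F, H}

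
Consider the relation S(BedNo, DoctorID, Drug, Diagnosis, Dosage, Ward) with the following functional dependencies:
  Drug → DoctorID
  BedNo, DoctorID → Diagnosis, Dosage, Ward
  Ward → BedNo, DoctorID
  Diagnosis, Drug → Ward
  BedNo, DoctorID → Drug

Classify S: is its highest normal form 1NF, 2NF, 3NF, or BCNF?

Candidate keys: {BedNo, DoctorID}, {BedNo, Drug}, {Diagnosis, Drug}, {Ward}. Prime attributes: {BedNo, Diagnosis, DoctorID, Drug, Ward}.
Drug → DoctorID: {Drug}⁺ = {DoctorID, Drug}, which is not all of the attributes, so the left side is not a superkey — BCNF is violated.
Since {DoctorID} ⊆ prime attributes and every other non-superkey FD also has a prime right side, the schema is in 3NF.

3NF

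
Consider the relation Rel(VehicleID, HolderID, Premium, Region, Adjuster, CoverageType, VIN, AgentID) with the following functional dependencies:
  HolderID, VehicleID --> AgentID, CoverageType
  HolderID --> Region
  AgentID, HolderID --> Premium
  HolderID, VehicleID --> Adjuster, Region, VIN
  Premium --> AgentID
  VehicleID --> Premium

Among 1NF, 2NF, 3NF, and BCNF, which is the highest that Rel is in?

Candidate key: {HolderID, VehicleID}. Prime attributes: {HolderID, VehicleID}.
For HolderID --> Region we have {HolderID}⁺ = {HolderID, Region}; {HolderID} is not a superkey, so BCNF fails.
HolderID --> Region determines the non-prime attribute {Region} from a non-superkey — 3NF is violated.
The proper key subset {HolderID} of {HolderID, VehicleID} determines non-prime {Region}, so the relation is not even in 2NF.

1NF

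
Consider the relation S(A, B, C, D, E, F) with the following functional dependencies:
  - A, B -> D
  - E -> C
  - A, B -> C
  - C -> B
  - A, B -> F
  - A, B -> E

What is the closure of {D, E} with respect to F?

Start with {D, E}.
E -> C applies; add {C} → now {C, D, E}.
C -> B applies; add {B} → now {B, C, D, E}.
No further FD applies.

{B, C, D, E}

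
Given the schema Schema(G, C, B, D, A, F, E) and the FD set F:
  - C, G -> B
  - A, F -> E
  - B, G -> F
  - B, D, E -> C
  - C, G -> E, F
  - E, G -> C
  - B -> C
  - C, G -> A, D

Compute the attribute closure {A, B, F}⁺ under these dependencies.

{A, B, C, E, F}

Start with {A, B, F}.
A, F -> E applies; add {E} → now {A, B, E, F}.
B -> C applies; add {C} → now {A, B, C, E, F}.
No further FD applies.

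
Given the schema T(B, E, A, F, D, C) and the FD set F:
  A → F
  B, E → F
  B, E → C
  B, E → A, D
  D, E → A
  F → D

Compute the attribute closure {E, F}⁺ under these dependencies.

Start with {E, F}.
F → D applies; add {D} → now {D, E, F}.
D, E → A applies; add {A} → now {A, D, E, F}.
No further FD applies.

{A, D, E, F}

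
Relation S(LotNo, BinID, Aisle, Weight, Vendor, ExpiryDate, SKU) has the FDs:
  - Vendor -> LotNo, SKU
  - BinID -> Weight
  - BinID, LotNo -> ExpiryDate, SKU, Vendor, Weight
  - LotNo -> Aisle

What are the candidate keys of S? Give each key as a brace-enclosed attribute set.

Attributes never on any right-hand side: {BinID} — every candidate key must contain it.
{BinID, LotNo} is a candidate key since {BinID, LotNo}⁺ = {Aisle, BinID, ExpiryDate, LotNo, SKU, Vendor, Weight} covers every attribute.
{BinID, Vendor} is a candidate key since {BinID, Vendor}⁺ = {Aisle, BinID, ExpiryDate, LotNo, SKU, Vendor, Weight} covers every attribute.
These are minimal and exhaustive — every other superkey contains one of them.

{BinID, LotNo}, {BinID, Vendor}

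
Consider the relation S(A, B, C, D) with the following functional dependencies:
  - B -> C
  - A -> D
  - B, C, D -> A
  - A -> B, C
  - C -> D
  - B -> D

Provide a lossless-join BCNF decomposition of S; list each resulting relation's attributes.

{A, B, C}; {C, D}

Candidate keys of the original relation: {A}, {B}.
Within {A, B, C, D}: {C}⁺ ∩ {A, B, C, D} = {C, D}, not the whole set, so C -> D violates BCNF; decompose into {C, D} and {A, B, C}.
{C, D} is in BCNF.
{A, B, C} is in BCNF.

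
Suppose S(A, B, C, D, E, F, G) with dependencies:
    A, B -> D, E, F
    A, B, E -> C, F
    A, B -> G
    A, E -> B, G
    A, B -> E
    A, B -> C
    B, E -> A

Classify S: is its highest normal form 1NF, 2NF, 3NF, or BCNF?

BCNF

Candidate keys: {A, B}, {A, E}, {B, E}. Prime attributes: {A, B, E}.
The left-hand side of every FD is a superkey, so BCNF is satisfied.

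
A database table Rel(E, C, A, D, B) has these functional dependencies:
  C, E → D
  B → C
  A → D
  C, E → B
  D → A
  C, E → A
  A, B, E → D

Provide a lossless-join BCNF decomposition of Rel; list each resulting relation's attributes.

{A, B, E}; {A, D}; {B, C}

Candidate keys of the original relation: {B, E}, {C, E}.
In {A, B, C, D, E}, {B} is not a superkey ({B}⁺ restricted to this set is {B, C}), so split on B → C into {B, C} and {A, B, D, E}.
{B, C} is in BCNF.
In {A, B, D, E}, {A} is not a superkey ({A}⁺ restricted to this set is {A, D}), so split on A → D into {A, D} and {A, B, E}.
{A, D} is in BCNF.
{A, B, E} is in BCNF.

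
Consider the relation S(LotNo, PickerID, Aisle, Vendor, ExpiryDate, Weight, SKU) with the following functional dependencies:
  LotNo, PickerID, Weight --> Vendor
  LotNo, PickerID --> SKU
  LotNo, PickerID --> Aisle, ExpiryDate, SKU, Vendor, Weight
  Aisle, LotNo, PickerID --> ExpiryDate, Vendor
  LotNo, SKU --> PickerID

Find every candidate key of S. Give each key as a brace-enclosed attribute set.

{LotNo} never appears on the right of any FD, so every key must include it.
{LotNo, PickerID} is a candidate key since {LotNo, PickerID}⁺ = {Aisle, ExpiryDate, LotNo, PickerID, SKU, Vendor, Weight} covers every attribute.
{LotNo, SKU} is a candidate key since {LotNo, SKU}⁺ = {Aisle, ExpiryDate, LotNo, PickerID, SKU, Vendor, Weight} covers every attribute.
No proper subset of any of these is a key, and no other minimal superkey exists.

{LotNo, PickerID}, {LotNo, SKU}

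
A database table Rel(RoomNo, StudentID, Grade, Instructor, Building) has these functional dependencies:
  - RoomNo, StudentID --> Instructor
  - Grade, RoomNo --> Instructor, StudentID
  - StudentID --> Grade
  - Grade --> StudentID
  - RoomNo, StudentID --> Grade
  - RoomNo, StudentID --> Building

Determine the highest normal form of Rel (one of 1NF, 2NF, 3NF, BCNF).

3NF

Candidate keys: {Grade, RoomNo}, {RoomNo, StudentID}. Prime attributes: {Grade, RoomNo, StudentID}.
For StudentID --> Grade we have {StudentID}⁺ = {Grade, StudentID}; {StudentID} is not a superkey, so BCNF fails.
Its right-hand attributes {Grade} are all prime, as are those of every other non-superkey FD — the relation is in 3NF.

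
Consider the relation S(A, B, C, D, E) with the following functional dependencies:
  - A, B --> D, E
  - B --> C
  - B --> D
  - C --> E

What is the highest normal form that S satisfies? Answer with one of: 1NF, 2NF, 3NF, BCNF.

Candidate key: {A, B}. Prime attributes: {A, B}.
B --> C: {B}⁺ = {B, C, D, E}, which is not all of the attributes, so the left side is not a superkey — BCNF is violated.
B --> C has non-prime {C} on the right and a non-superkey on the left, so 3NF fails.
The proper key subset {B} of {A, B} determines non-prime {C, D, E}, so the relation is not even in 2NF.

1NF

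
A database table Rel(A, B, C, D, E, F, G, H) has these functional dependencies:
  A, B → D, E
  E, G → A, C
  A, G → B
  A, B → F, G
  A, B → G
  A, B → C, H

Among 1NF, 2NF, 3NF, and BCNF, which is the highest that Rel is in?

BCNF

Candidate keys: {A, B}, {A, G}, {E, G}. Prime attributes: {A, B, E, G}.
Each dependency's left side is a superkey — BCNF holds.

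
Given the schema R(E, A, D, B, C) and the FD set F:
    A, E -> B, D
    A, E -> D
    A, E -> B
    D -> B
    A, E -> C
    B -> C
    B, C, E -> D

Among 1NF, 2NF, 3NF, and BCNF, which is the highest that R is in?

Candidate key: {A, E}. Prime attributes: {A, E}.
D -> B breaks BCNF: {D}⁺ = {B, C, D}, so {D} is not a superkey.
Because {B} is non-prime and the left side of D -> B is not a superkey, the relation is not in 3NF.
No proper subset of a key has a non-prime attribute in its closure, so there is no partial dependency; 2NF holds.

2NF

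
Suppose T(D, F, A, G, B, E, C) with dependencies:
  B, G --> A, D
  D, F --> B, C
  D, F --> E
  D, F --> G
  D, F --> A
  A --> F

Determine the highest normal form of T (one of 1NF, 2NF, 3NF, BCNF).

Candidate keys: {A, D}, {B, G}, {D, F}. Prime attributes: {A, B, D, F, G}.
A --> F breaks BCNF: {A}⁺ = {A, F}, so {A} is not a superkey.
But every attribute on its right side ({F}) is prime, and the same holds for every other non-superkey FD, so 3NF still holds.

3NF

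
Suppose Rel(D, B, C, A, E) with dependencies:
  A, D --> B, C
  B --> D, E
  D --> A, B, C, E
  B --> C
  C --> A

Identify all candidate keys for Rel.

{B}⁺ = {A, B, C, D, E}, which is every attribute, so {B} is a candidate key.
{D}⁺ = {A, B, C, D, E}, which is every attribute, so {D} is a candidate key.
No proper subset of any of these is a key, and no other minimal superkey exists.

{B}, {D}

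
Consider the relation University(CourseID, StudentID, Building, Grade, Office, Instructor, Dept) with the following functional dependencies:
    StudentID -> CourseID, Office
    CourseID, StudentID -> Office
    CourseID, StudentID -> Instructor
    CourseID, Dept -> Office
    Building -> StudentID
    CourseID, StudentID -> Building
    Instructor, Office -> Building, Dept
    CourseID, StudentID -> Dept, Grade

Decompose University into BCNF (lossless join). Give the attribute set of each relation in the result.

Candidate keys of the original relation: {Building}, {CourseID, Dept, Instructor}, {Instructor, Office}, {StudentID}.
{Building, CourseID, Dept, Grade, Instructor, Office, StudentID}: {CourseID, Dept} determines {CourseID, Dept, Office} here but is not a superkey — split on CourseID, Dept -> Office, giving {CourseID, Dept, Office} and {Building, CourseID, Dept, Grade, Instructor, StudentID}.
{CourseID, Dept, Office}: every determinant is a superkey — BCNF.
{Building, CourseID, Dept, Grade, Instructor, StudentID}: every determinant is a superkey — BCNF.

{Building, CourseID, Dept, Grade, Instructor, StudentID}; {CourseID, Dept, Office}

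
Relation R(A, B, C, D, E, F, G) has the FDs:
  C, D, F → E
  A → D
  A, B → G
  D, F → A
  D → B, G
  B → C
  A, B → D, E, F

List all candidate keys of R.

{A}, {D, F}

Closure of {A} is {A, B, C, D, E, F, G}, the whole schema; {A} is a candidate key.
Closure of {D, F} is {A, B, C, D, E, F, G}, the whole schema; {D, F} is a candidate key.
No proper subset of any of these is a key, and no other minimal superkey exists.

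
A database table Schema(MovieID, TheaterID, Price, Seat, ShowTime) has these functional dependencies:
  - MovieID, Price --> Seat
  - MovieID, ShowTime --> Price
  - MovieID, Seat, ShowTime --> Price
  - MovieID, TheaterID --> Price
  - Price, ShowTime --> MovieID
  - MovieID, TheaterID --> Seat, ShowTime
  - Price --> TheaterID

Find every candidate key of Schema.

{MovieID, Price}⁺ = {MovieID, Price, Seat, ShowTime, TheaterID} — all of the relation — so {MovieID, Price} is a candidate key.
{MovieID, ShowTime}⁺ = {MovieID, Price, Seat, ShowTime, TheaterID} — all of the relation — so {MovieID, ShowTime} is a candidate key.
{MovieID, TheaterID}⁺ = {MovieID, Price, Seat, ShowTime, TheaterID} — all of the relation — so {MovieID, TheaterID} is a candidate key.
{Price, ShowTime}⁺ = {MovieID, Price, Seat, ShowTime, TheaterID} — all of the relation — so {Price, ShowTime} is a candidate key.
Any other superkey properly contains one of these, so there are no further candidate keys.

{MovieID, Price}, {MovieID, ShowTime}, {MovieID, TheaterID}, {Price, ShowTime}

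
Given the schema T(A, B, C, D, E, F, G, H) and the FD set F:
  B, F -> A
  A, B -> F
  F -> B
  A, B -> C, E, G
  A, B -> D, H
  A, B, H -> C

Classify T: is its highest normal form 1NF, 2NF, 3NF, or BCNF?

Candidate keys: {A, B}, {F}. Prime attributes: {A, B, F}.
Each dependency's left side is a superkey — BCNF holds.

BCNF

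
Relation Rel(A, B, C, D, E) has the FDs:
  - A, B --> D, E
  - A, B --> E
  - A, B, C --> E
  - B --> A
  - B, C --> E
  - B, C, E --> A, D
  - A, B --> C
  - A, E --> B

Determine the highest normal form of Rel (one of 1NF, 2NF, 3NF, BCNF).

BCNF

Candidate keys: {A, E}, {B}. Prime attributes: {A, B, E}.
Every FD has a superkey on the left, so the relation is in BCNF.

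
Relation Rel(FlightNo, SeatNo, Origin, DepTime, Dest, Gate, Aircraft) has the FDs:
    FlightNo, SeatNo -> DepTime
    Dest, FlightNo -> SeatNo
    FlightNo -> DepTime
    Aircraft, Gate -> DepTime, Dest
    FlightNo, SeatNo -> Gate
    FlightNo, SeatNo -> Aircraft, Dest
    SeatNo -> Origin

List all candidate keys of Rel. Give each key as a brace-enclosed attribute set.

Attributes never on any right-hand side: {FlightNo} — every candidate key must contain it.
{Dest, FlightNo} is a candidate key since {Dest, FlightNo}⁺ = {Aircraft, DepTime, Dest, FlightNo, Gate, Origin, SeatNo} covers every attribute.
{FlightNo, SeatNo} is a candidate key since {FlightNo, SeatNo}⁺ = {Aircraft, DepTime, Dest, FlightNo, Gate, Origin, SeatNo} covers every attribute.
{Aircraft, FlightNo, Gate} is a candidate key since {Aircraft, FlightNo, Gate}⁺ = {Aircraft, DepTime, Dest, FlightNo, Gate, Origin, SeatNo} covers every attribute.
No proper subset of any of these is a key, and no other minimal superkey exists.

{Aircraft, FlightNo, Gate}, {Dest, FlightNo}, {FlightNo, SeatNo}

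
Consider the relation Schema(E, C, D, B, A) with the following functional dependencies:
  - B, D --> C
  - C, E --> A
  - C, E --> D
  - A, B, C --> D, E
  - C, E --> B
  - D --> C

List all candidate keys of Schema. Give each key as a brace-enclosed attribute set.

{A, B, C}, {A, B, D}, {C, E}, {D, E}

{C, E}⁺ = {A, B, C, D, E} — all of the relation — so {C, E} is a candidate key.
{D, E}⁺ = {A, B, C, D, E} — all of the relation — so {D, E} is a candidate key.
{A, B, C}⁺ = {A, B, C, D, E} — all of the relation — so {A, B, C} is a candidate key.
{A, B, D}⁺ = {A, B, C, D, E} — all of the relation — so {A, B, D} is a candidate key.
These are minimal and exhaustive — every other superkey contains one of them.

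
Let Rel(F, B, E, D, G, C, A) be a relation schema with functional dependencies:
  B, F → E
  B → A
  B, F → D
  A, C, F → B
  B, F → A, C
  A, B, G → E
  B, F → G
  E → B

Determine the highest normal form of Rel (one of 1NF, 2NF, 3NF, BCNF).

3NF

Candidate keys: {A, C, F}, {B, F}, {E, F}. Prime attributes: {A, B, C, E, F}.
B → A: {B}⁺ = {A, B}, which is not all of the attributes, so the left side is not a superkey — BCNF is violated.
But every attribute on its right side ({A}) is prime, and the same holds for every other non-superkey FD, so 3NF still holds.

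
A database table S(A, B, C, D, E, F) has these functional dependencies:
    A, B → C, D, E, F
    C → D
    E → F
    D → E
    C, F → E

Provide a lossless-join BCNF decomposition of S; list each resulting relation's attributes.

Candidate key of the original relation: {A, B}.
In {A, B, C, D, E, F}, {C} is not a superkey ({C}⁺ restricted to this set is {C, D, E, F}), so split on C → D, E, F into {C, D, E, F} and {A, B, C}.
In {C, D, E, F}, {E} is not a superkey ({E}⁺ restricted to this set is {E, F}), so split on E → F into {E, F} and {C, D, E}.
{E, F} has no BCNF violation.
In {C, D, E}, {D} is not a superkey ({D}⁺ restricted to this set is {D, E}), so split on D → E into {D, E} and {C, D}.
{D, E} has no BCNF violation.
{C, D} has no BCNF violation.
{A, B, C} has no BCNF violation.

{A, B, C}; {C, D}; {D, E}; {E, F}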